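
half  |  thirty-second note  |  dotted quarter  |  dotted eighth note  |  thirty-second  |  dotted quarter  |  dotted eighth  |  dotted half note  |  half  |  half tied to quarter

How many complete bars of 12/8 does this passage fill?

One bar of 12/8 = 48 thirty-second notes.
Express everything in thirty-second notes: half = 16; thirty-second note = 1; dotted quarter = 12; dotted eighth note = 6; thirty-second = 1; dotted quarter = 12; dotted eighth = 6; dotted half note = 24; half = 16; half tied to quarter (half + quarter) = 24.
Total: 16 + 1 + 12 + 6 + 1 + 12 + 6 + 24 + 16 + 24 = 118.
118 ÷ 48 = 2 complete bars with 22 left over.

2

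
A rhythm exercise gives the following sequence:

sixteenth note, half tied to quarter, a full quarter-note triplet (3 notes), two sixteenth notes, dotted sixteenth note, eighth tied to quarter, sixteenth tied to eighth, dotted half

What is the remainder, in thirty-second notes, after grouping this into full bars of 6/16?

One bar of 6/16 = 12 thirty-second notes.
Each duration in thirty-second notes: sixteenth note = 2; half tied to quarter (half + quarter) = 24; a full quarter-note triplet (3 notes) (three triplet quarters span one half) = 16; sixteenth note = 2; sixteenth note = 2; dotted sixteenth note = 3; eighth tied to quarter (eighth + quarter) = 12; sixteenth tied to eighth (sixteenth + eighth) = 6; dotted half = 24.
Sum: 2 + 24 + 16 + 2 + 2 + 3 + 12 + 6 + 24 = 91.
91 ÷ 12 = 7 complete bars with 7 thirty-second notes remaining.

7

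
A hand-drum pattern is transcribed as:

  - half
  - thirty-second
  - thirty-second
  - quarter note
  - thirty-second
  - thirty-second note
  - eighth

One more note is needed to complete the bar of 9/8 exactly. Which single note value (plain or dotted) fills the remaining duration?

The bar of 9/8 = 36 thirty-second notes.
In thirty-second notes: half = 16; thirty-second = 1; thirty-second = 1; quarter note = 8; thirty-second = 1; thirty-second note = 1; eighth = 4.
Total: 16 + 1 + 1 + 8 + 1 + 1 + 4 = 32.
Remaining: 36 − 32 = 4 thirty-second notes, which is a eighth note.

eighth note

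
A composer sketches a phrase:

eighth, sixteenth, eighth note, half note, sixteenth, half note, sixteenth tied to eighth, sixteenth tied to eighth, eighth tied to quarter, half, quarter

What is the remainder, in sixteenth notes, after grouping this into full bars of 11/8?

One bar of 11/8 = 22 sixteenth notes.
Working in sixteenth notes: eighth = 2; sixteenth = 1; eighth note = 2; half note = 8; sixteenth = 1; half note = 8; sixteenth tied to eighth (sixteenth + eighth) = 3; sixteenth tied to eighth (sixteenth + eighth) = 3; eighth tied to quarter (eighth + quarter) = 6; half = 8; quarter = 4.
Adding: 2 + 1 + 2 + 8 + 1 + 8 + 3 + 3 + 6 + 8 + 4 = 46.
46 ÷ 22 = 2 complete bars with 2 sixteenth notes remaining.

2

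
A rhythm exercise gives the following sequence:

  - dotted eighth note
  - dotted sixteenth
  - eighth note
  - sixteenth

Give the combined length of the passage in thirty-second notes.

15

Express everything in thirty-second notes: dotted eighth note = 6; dotted sixteenth = 3; eighth note = 4; sixteenth = 2.
Total: 6 + 3 + 4 + 2 = 15 thirty-second notes.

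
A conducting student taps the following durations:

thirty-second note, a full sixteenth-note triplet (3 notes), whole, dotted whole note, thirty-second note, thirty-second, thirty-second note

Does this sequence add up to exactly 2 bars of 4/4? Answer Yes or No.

No

One bar of 4/4 = 32 thirty-second notes, so 2 bars = 64.
Convert each value to thirty-second notes: thirty-second note = 1; a full sixteenth-note triplet (3 notes) (three triplet sixteenths span one eighth) = 4; whole = 32; dotted whole note = 48; thirty-second note = 1; thirty-second = 1; thirty-second note = 1.
Adding: 1 + 4 + 32 + 48 + 1 + 1 + 1 = 88.
88 exceeds 64, so the answer is No.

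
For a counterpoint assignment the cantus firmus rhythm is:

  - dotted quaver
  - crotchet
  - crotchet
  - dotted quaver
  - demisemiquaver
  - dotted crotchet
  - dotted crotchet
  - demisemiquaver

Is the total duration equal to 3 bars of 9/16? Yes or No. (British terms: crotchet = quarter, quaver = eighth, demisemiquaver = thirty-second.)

Yes

One bar of 9/16 = 18 thirty-second notes, so 3 bars = 54.
Convert each value to thirty-second notes: dotted quaver = 6; crotchet = 8; crotchet = 8; dotted quaver = 6; demisemiquaver = 1; dotted crotchet = 12; dotted crotchet = 12; demisemiquaver = 1.
Altogether 6 + 8 + 8 + 6 + 1 + 12 + 12 + 1 = 54.
54 equals 54, so the answer is Yes.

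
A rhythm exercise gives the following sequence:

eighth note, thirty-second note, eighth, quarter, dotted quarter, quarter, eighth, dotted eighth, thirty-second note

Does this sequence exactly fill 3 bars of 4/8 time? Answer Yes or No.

Yes

One bar of 4/8 = 16 thirty-second notes, so 3 bars = 48.
Each duration in thirty-second notes: eighth note = 4; thirty-second note = 1; eighth = 4; quarter = 8; dotted quarter = 12; quarter = 8; eighth = 4; dotted eighth = 6; thirty-second note = 1.
Sum: 4 + 1 + 4 + 8 + 12 + 8 + 4 + 6 + 1 = 48.
48 equals 48, so the answer is Yes.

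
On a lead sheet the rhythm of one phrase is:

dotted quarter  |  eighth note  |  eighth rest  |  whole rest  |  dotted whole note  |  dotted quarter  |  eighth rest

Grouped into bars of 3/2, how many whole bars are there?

2

One bar of 3/2 = 12 eighth notes.
Express everything in eighth notes: dotted quarter = 3; eighth note = 1; eighth rest = 1; whole rest = 8; dotted whole note = 12; dotted quarter = 3; eighth rest = 1.
Sum: 3 + 1 + 1 + 8 + 12 + 3 + 1 = 29.
29 ÷ 12 = 2 complete bars with 5 left over.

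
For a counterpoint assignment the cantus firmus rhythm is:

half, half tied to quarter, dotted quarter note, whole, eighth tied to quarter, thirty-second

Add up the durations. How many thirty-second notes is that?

Working in thirty-second notes: half = 16; half tied to quarter (half + quarter) = 24; dotted quarter note = 12; whole = 32; eighth tied to quarter (eighth + quarter) = 12; thirty-second = 1.
Total: 16 + 24 + 12 + 32 + 12 + 1 = 97 thirty-second notes.

97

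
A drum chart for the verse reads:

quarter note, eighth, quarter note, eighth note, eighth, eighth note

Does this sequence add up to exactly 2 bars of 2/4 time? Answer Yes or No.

One bar of 2/4 = 4 eighth notes, so 2 bars = 8.
Each duration in eighth notes: quarter note = 2; eighth = 1; quarter note = 2; eighth note = 1; eighth = 1; eighth note = 1.
Adding: 2 + 1 + 2 + 1 + 1 + 1 = 8.
8 equals 8, so the answer is Yes.

Yes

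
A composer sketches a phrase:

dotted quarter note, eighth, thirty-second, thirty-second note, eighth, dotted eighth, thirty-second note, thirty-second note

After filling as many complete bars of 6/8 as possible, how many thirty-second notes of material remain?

One bar of 6/8 = 24 thirty-second notes.
In thirty-second notes: dotted quarter note = 12; eighth = 4; thirty-second = 1; thirty-second note = 1; eighth = 4; dotted eighth = 6; thirty-second note = 1; thirty-second note = 1.
Adding: 12 + 4 + 1 + 1 + 4 + 6 + 1 + 1 = 30.
30 ÷ 24 = 1 complete bar with 6 thirty-second notes remaining.

6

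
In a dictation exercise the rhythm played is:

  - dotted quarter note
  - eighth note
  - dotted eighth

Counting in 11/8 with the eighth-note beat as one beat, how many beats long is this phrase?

One eighth-note beat = 2 sixteenth notes.
In sixteenth notes: dotted quarter note = 6; eighth note = 2; dotted eighth = 3.
Total: 6 + 2 + 3 = 11.
11 ÷ 2 = 5.5 beats.

5.5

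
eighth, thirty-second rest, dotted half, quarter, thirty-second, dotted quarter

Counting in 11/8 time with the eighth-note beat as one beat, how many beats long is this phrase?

One eighth-note beat = 4 thirty-second notes.
Each duration in thirty-second notes: eighth = 4; thirty-second rest = 1; dotted half = 24; quarter = 8; thirty-second = 1; dotted quarter = 12.
Sum: 4 + 1 + 24 + 8 + 1 + 12 = 50.
50 ÷ 4 = 12.5 beats.

12.5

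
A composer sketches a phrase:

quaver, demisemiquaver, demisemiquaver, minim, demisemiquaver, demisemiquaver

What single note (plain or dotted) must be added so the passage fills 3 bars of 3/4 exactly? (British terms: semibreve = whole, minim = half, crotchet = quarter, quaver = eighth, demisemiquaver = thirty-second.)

dotted whole note

3 bars of 3/4 = 72 thirty-second notes.
In thirty-second notes: quaver = 4; demisemiquaver = 1; demisemiquaver = 1; minim = 16; demisemiquaver = 1; demisemiquaver = 1.
Adding: 4 + 1 + 1 + 16 + 1 + 1 = 24.
Remaining: 72 − 24 = 48 thirty-second notes, which is a dotted whole note.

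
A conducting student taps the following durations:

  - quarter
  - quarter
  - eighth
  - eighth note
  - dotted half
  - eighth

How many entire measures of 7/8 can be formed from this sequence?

One bar of 7/8 = 7 eighth notes.
Each duration in eighth notes: quarter = 2; quarter = 2; eighth = 1; eighth note = 1; dotted half = 6; eighth = 1.
Total: 2 + 2 + 1 + 1 + 6 + 1 = 13.
13 ÷ 7 = 1 complete bar with 6 left over.

1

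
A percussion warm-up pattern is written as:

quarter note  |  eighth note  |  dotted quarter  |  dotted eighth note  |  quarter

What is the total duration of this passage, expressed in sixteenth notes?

19

Express everything in sixteenth notes: quarter note = 4; eighth note = 2; dotted quarter = 6; dotted eighth note = 3; quarter = 4.
Sum: 4 + 2 + 6 + 3 + 4 = 19 sixteenth notes.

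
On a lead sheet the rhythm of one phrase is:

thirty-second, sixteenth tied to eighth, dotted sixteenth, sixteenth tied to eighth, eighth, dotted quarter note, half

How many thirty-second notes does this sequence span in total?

48

Working in thirty-second notes: thirty-second = 1; sixteenth tied to eighth (sixteenth + eighth) = 6; dotted sixteenth = 3; sixteenth tied to eighth (sixteenth + eighth) = 6; eighth = 4; dotted quarter note = 12; half = 16.
Sum: 1 + 6 + 3 + 6 + 4 + 12 + 16 = 48 thirty-second notes.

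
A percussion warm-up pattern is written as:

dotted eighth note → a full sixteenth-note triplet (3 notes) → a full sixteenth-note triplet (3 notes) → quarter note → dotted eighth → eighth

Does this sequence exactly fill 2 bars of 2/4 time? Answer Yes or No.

One bar of 2/4 = 8 sixteenth notes, so 2 bars = 16.
Express everything in sixteenth notes: dotted eighth note = 3; a full sixteenth-note triplet (3 notes) (three triplet sixteenths span one eighth) = 2; a full sixteenth-note triplet (3 notes) (three triplet sixteenths span one eighth) = 2; quarter note = 4; dotted eighth = 3; eighth = 2.
Adding: 3 + 2 + 2 + 4 + 3 + 2 = 16.
16 equals 16, so the answer is Yes.

Yes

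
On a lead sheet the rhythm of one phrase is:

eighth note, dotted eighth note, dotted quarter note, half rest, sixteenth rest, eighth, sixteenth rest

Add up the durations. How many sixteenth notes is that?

23

Express everything in sixteenth notes: eighth note = 2; dotted eighth note = 3; dotted quarter note = 6; half rest = 8; sixteenth rest = 1; eighth = 2; sixteenth rest = 1.
Total: 2 + 3 + 6 + 8 + 1 + 2 + 1 = 23 sixteenth notes.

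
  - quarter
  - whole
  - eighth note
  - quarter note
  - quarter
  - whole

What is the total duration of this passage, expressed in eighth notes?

In eighth notes: quarter = 2; whole = 8; eighth note = 1; quarter note = 2; quarter = 2; whole = 8.
Adding: 2 + 8 + 1 + 2 + 2 + 8 = 23 eighth notes.

23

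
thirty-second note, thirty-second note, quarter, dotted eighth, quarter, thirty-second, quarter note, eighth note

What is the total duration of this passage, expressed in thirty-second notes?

In thirty-second notes: thirty-second note = 1; thirty-second note = 1; quarter = 8; dotted eighth = 6; quarter = 8; thirty-second = 1; quarter note = 8; eighth note = 4.
Altogether 1 + 1 + 8 + 6 + 8 + 1 + 8 + 4 = 37 thirty-second notes.

37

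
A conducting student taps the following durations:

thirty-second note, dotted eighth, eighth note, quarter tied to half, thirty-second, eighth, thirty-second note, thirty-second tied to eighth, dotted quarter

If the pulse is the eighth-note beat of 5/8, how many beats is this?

One eighth-note beat = 4 thirty-second notes.
In thirty-second notes: thirty-second note = 1; dotted eighth = 6; eighth note = 4; quarter tied to half (quarter + half) = 24; thirty-second = 1; eighth = 4; thirty-second note = 1; thirty-second tied to eighth (thirty-second + eighth) = 5; dotted quarter = 12.
Sum: 1 + 6 + 4 + 24 + 1 + 4 + 1 + 5 + 12 = 58.
58 ÷ 4 = 14.5 beats.

14.5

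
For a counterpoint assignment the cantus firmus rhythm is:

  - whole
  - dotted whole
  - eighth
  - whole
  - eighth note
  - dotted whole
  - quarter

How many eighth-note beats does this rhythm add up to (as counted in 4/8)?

One eighth-note beat = 2 sixteenth notes.
Each duration in sixteenth notes: whole = 16; dotted whole = 24; eighth = 2; whole = 16; eighth note = 2; dotted whole = 24; quarter = 4.
Adding: 16 + 24 + 2 + 16 + 2 + 24 + 4 = 88.
88 ÷ 2 = 44 beats.

44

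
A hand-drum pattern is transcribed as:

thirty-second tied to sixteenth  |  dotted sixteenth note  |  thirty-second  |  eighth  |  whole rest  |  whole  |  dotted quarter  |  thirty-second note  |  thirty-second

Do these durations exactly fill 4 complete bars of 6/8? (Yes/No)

No

One bar of 6/8 = 24 thirty-second notes, so 4 bars = 96.
Convert each value to thirty-second notes: thirty-second tied to sixteenth (thirty-second + sixteenth) = 3; dotted sixteenth note = 3; thirty-second = 1; eighth = 4; whole rest = 32; whole = 32; dotted quarter = 12; thirty-second note = 1; thirty-second = 1.
Total: 3 + 3 + 1 + 4 + 32 + 32 + 12 + 1 + 1 = 89.
89 falls short of 96, so the answer is No.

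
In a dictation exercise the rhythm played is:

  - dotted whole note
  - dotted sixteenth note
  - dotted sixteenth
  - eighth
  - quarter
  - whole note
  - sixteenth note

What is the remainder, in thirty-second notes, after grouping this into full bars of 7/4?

One bar of 7/4 = 56 thirty-second notes.
Express everything in thirty-second notes: dotted whole note = 48; dotted sixteenth note = 3; dotted sixteenth = 3; eighth = 4; quarter = 8; whole note = 32; sixteenth note = 2.
Adding: 48 + 3 + 3 + 4 + 8 + 32 + 2 = 100.
100 ÷ 56 = 1 complete bar with 44 thirty-second notes remaining.

44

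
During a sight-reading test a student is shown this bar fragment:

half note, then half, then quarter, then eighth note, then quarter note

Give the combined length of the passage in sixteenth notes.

Convert each value to sixteenth notes: half note = 8; half = 8; quarter = 4; eighth note = 2; quarter note = 4.
Total: 8 + 8 + 4 + 2 + 4 = 26 sixteenth notes.

26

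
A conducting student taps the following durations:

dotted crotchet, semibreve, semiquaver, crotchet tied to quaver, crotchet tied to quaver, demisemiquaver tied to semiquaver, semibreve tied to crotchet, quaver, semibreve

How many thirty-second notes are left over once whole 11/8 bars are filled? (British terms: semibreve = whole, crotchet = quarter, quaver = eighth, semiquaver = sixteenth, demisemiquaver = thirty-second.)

One bar of 11/8 = 44 thirty-second notes.
Convert each value to thirty-second notes: dotted crotchet = 12; semibreve = 32; semiquaver = 2; crotchet tied to quaver (crotchet + quaver) = 12; crotchet tied to quaver (crotchet + quaver) = 12; demisemiquaver tied to semiquaver (demisemiquaver + semiquaver) = 3; semibreve tied to crotchet (semibreve + crotchet) = 40; quaver = 4; semibreve = 32.
Sum: 12 + 32 + 2 + 12 + 12 + 3 + 40 + 4 + 32 = 149.
149 ÷ 44 = 3 complete bars with 17 thirty-second notes remaining.

17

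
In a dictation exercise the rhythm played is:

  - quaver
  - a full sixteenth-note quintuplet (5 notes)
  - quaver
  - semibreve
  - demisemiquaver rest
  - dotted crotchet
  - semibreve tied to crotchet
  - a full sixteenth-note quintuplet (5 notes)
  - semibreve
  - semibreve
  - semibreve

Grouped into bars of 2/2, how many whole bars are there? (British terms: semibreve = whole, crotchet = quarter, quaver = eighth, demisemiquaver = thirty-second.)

One bar of 2/2 = 32 thirty-second notes.
In thirty-second notes: quaver = 4; a full sixteenth-note quintuplet (5 notes) (five quintuplet sixteenths span one quarter) = 8; quaver = 4; semibreve = 32; demisemiquaver rest = 1; dotted crotchet = 12; semibreve tied to crotchet (semibreve + crotchet) = 40; a full sixteenth-note quintuplet (5 notes) (five quintuplet sixteenths span one quarter) = 8; semibreve = 32; semibreve = 32; semibreve = 32.
Altogether 4 + 8 + 4 + 32 + 1 + 12 + 40 + 8 + 32 + 32 + 32 = 205.
205 ÷ 32 = 6 complete bars with 13 left over.

6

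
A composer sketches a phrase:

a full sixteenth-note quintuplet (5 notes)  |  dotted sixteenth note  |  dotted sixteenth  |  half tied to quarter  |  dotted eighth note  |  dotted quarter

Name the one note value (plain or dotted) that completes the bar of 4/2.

quarter note

The bar of 4/2 = 64 thirty-second notes.
Express everything in thirty-second notes: a full sixteenth-note quintuplet (5 notes) (five quintuplet sixteenths span one quarter) = 8; dotted sixteenth note = 3; dotted sixteenth = 3; half tied to quarter (half + quarter) = 24; dotted eighth note = 6; dotted quarter = 12.
Adding: 8 + 3 + 3 + 24 + 6 + 12 = 56.
Remaining: 64 − 56 = 8 thirty-second notes, which is a quarter note.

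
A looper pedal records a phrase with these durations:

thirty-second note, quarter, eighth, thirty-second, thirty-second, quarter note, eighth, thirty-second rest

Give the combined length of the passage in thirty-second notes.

28

Each duration in thirty-second notes: thirty-second note = 1; quarter = 8; eighth = 4; thirty-second = 1; thirty-second = 1; quarter note = 8; eighth = 4; thirty-second rest = 1.
Sum: 1 + 8 + 4 + 1 + 1 + 8 + 4 + 1 = 28 thirty-second notes.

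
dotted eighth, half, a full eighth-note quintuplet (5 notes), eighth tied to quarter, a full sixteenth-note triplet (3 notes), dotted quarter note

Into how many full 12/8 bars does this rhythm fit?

One bar of 12/8 = 24 sixteenth notes.
Express everything in sixteenth notes: dotted eighth = 3; half = 8; a full eighth-note quintuplet (5 notes) (five quintuplet eighths span one half) = 8; eighth tied to quarter (eighth + quarter) = 6; a full sixteenth-note triplet (3 notes) (three triplet sixteenths span one eighth) = 2; dotted quarter note = 6.
Adding: 3 + 8 + 8 + 6 + 2 + 6 = 33.
33 ÷ 24 = 1 complete bar with 9 left over.

1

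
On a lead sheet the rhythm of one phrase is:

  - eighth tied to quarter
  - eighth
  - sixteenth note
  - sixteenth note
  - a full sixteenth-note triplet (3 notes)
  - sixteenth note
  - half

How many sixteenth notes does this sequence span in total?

In sixteenth notes: eighth tied to quarter (eighth + quarter) = 6; eighth = 2; sixteenth note = 1; sixteenth note = 1; a full sixteenth-note triplet (3 notes) (three triplet sixteenths span one eighth) = 2; sixteenth note = 1; half = 8.
Total: 6 + 2 + 1 + 1 + 2 + 1 + 8 = 21 sixteenth notes.

21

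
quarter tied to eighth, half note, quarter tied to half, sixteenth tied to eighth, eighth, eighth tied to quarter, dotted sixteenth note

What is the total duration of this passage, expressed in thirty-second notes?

Convert each value to thirty-second notes: quarter tied to eighth (quarter + eighth) = 12; half note = 16; quarter tied to half (quarter + half) = 24; sixteenth tied to eighth (sixteenth + eighth) = 6; eighth = 4; eighth tied to quarter (eighth + quarter) = 12; dotted sixteenth note = 3.
Adding: 12 + 16 + 24 + 6 + 4 + 12 + 3 = 77 thirty-second notes.

77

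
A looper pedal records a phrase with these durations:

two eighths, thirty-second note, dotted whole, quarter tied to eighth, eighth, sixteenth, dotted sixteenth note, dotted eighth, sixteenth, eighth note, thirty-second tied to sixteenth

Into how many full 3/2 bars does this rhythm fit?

One bar of 3/2 = 48 thirty-second notes.
Working in thirty-second notes: eighth = 4; eighth = 4; thirty-second note = 1; dotted whole = 48; quarter tied to eighth (quarter + eighth) = 12; eighth = 4; sixteenth = 2; dotted sixteenth note = 3; dotted eighth = 6; sixteenth = 2; eighth note = 4; thirty-second tied to sixteenth (thirty-second + sixteenth) = 3.
Sum: 4 + 4 + 1 + 48 + 12 + 4 + 2 + 3 + 6 + 2 + 4 + 3 = 93.
93 ÷ 48 = 1 complete bar with 45 left over.

1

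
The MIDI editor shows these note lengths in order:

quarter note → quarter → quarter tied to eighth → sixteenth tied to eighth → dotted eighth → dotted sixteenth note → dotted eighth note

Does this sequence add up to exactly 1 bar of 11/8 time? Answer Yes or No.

One bar of 11/8 = 44 thirty-second notes.
Working in thirty-second notes: quarter note = 8; quarter = 8; quarter tied to eighth (quarter + eighth) = 12; sixteenth tied to eighth (sixteenth + eighth) = 6; dotted eighth = 6; dotted sixteenth note = 3; dotted eighth note = 6.
Altogether 8 + 8 + 12 + 6 + 6 + 3 + 6 = 49.
49 exceeds 44, so the answer is No.

No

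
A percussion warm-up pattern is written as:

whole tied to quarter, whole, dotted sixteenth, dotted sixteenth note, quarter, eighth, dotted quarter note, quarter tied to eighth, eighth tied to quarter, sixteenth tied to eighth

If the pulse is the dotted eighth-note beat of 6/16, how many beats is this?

22

One dotted eighth-note beat = 6 thirty-second notes.
In thirty-second notes: whole tied to quarter (whole + quarter) = 40; whole = 32; dotted sixteenth = 3; dotted sixteenth note = 3; quarter = 8; eighth = 4; dotted quarter note = 12; quarter tied to eighth (quarter + eighth) = 12; eighth tied to quarter (eighth + quarter) = 12; sixteenth tied to eighth (sixteenth + eighth) = 6.
Altogether 40 + 32 + 3 + 3 + 8 + 4 + 12 + 12 + 12 + 6 = 132.
132 ÷ 6 = 22 beats.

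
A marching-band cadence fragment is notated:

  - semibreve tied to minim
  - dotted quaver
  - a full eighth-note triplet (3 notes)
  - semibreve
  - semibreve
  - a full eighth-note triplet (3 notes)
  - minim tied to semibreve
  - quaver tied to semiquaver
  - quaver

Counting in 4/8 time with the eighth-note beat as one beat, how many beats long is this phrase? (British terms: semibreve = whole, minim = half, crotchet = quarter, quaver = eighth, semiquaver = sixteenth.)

48

One eighth-note beat = 2 sixteenth notes.
Convert each value to sixteenth notes: semibreve tied to minim (semibreve + minim) = 24; dotted quaver = 3; a full eighth-note triplet (3 notes) (three triplet eighths span one quarter) = 4; semibreve = 16; semibreve = 16; a full eighth-note triplet (3 notes) (three triplet eighths span one quarter) = 4; minim tied to semibreve (minim + semibreve) = 24; quaver tied to semiquaver (quaver + semiquaver) = 3; quaver = 2.
Altogether 24 + 3 + 4 + 16 + 16 + 4 + 24 + 3 + 2 = 96.
96 ÷ 2 = 48 beats.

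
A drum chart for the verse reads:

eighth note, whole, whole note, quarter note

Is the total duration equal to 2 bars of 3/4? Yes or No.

One bar of 3/4 = 6 eighth notes, so 2 bars = 12.
Express everything in eighth notes: eighth note = 1; whole = 8; whole note = 8; quarter note = 2.
Altogether 1 + 8 + 8 + 2 = 19.
19 exceeds 12, so the answer is No.

No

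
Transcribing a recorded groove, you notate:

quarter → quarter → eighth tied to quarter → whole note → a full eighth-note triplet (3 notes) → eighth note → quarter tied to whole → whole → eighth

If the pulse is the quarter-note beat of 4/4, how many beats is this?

One quarter-note beat = 2 eighth notes.
Convert each value to eighth notes: quarter = 2; quarter = 2; eighth tied to quarter (eighth + quarter) = 3; whole note = 8; a full eighth-note triplet (3 notes) (three triplet eighths span one quarter) = 2; eighth note = 1; quarter tied to whole (quarter + whole) = 10; whole = 8; eighth = 1.
Altogether 2 + 2 + 3 + 8 + 2 + 1 + 10 + 8 + 1 = 37.
37 ÷ 2 = 18.5 beats.

18.5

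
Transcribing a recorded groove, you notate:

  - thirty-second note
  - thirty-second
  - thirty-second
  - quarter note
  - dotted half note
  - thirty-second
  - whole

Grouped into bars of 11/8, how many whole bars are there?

One bar of 11/8 = 44 thirty-second notes.
Express everything in thirty-second notes: thirty-second note = 1; thirty-second = 1; thirty-second = 1; quarter note = 8; dotted half note = 24; thirty-second = 1; whole = 32.
Adding: 1 + 1 + 1 + 8 + 24 + 1 + 32 = 68.
68 ÷ 44 = 1 complete bar with 24 left over.

1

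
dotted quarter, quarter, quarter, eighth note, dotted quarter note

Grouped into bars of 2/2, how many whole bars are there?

One bar of 2/2 = 8 eighth notes.
Working in eighth notes: dotted quarter = 3; quarter = 2; quarter = 2; eighth note = 1; dotted quarter note = 3.
Sum: 3 + 2 + 2 + 1 + 3 = 11.
11 ÷ 8 = 1 complete bar with 3 left over.

1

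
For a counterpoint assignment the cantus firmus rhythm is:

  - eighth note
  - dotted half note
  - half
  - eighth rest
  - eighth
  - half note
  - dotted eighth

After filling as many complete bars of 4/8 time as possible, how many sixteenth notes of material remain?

One bar of 4/8 = 8 sixteenth notes.
In sixteenth notes: eighth note = 2; dotted half note = 12; half = 8; eighth rest = 2; eighth = 2; half note = 8; dotted eighth = 3.
Sum: 2 + 12 + 8 + 2 + 2 + 8 + 3 = 37.
37 ÷ 8 = 4 complete bars with 5 sixteenth notes remaining.

5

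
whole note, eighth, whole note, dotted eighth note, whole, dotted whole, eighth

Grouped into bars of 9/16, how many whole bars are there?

8

One bar of 9/16 = 9 sixteenth notes.
Working in sixteenth notes: whole note = 16; eighth = 2; whole note = 16; dotted eighth note = 3; whole = 16; dotted whole = 24; eighth = 2.
Total: 16 + 2 + 16 + 3 + 16 + 24 + 2 = 79.
79 ÷ 9 = 8 complete bars with 7 left over.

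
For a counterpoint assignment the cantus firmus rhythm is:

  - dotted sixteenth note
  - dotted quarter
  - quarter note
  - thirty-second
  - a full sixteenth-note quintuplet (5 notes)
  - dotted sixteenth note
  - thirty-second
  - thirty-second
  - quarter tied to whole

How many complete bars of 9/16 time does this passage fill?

One bar of 9/16 = 18 thirty-second notes.
Convert each value to thirty-second notes: dotted sixteenth note = 3; dotted quarter = 12; quarter note = 8; thirty-second = 1; a full sixteenth-note quintuplet (5 notes) (five quintuplet sixteenths span one quarter) = 8; dotted sixteenth note = 3; thirty-second = 1; thirty-second = 1; quarter tied to whole (quarter + whole) = 40.
Altogether 3 + 12 + 8 + 1 + 8 + 3 + 1 + 1 + 40 = 77.
77 ÷ 18 = 4 complete bars with 5 left over.

4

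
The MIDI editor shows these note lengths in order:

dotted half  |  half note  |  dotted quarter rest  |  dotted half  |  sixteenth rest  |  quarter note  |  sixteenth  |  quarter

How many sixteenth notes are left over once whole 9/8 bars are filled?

One bar of 9/8 = 18 sixteenth notes.
In sixteenth notes: dotted half = 12; half note = 8; dotted quarter rest = 6; dotted half = 12; sixteenth rest = 1; quarter note = 4; sixteenth = 1; quarter = 4.
Sum: 12 + 8 + 6 + 12 + 1 + 4 + 1 + 4 = 48.
48 ÷ 18 = 2 complete bars with 12 sixteenth notes remaining.

12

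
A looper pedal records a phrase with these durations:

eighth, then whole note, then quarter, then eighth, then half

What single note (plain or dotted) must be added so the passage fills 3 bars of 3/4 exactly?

quarter note

3 bars of 3/4 = 18 eighth notes.
Express everything in eighth notes: eighth = 1; whole note = 8; quarter = 2; eighth = 1; half = 4.
Adding: 1 + 8 + 2 + 1 + 4 = 16.
Remaining: 18 − 16 = 2 eighth notes, which is a quarter note.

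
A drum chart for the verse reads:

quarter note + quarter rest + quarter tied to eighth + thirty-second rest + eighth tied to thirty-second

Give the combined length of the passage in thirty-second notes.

In thirty-second notes: quarter note = 8; quarter rest = 8; quarter tied to eighth (quarter + eighth) = 12; thirty-second rest = 1; eighth tied to thirty-second (eighth + thirty-second) = 5.
Total: 8 + 8 + 12 + 1 + 5 = 34 thirty-second notes.

34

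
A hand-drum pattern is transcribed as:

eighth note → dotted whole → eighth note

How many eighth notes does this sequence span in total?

Express everything in eighth notes: eighth note = 1; dotted whole = 12; eighth note = 1.
Sum: 1 + 12 + 1 = 14 eighth notes.

14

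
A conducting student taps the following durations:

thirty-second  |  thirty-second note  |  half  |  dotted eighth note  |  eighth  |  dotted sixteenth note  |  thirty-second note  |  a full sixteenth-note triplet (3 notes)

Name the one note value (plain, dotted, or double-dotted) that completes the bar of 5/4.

eighth note

The bar of 5/4 = 40 thirty-second notes.
Working in thirty-second notes: thirty-second = 1; thirty-second note = 1; half = 16; dotted eighth note = 6; eighth = 4; dotted sixteenth note = 3; thirty-second note = 1; a full sixteenth-note triplet (3 notes) (three triplet sixteenths span one eighth) = 4.
Adding: 1 + 1 + 16 + 6 + 4 + 3 + 1 + 4 = 36.
Remaining: 40 − 36 = 4 thirty-second notes, which is a eighth note.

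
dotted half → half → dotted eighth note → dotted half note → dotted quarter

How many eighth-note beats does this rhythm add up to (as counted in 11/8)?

20.5

One eighth-note beat = 2 sixteenth notes.
In sixteenth notes: dotted half = 12; half = 8; dotted eighth note = 3; dotted half note = 12; dotted quarter = 6.
Total: 12 + 8 + 3 + 12 + 6 = 41.
41 ÷ 2 = 20.5 beats.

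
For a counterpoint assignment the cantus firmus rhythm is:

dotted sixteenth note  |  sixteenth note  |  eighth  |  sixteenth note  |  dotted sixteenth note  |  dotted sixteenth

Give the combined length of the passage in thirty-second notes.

Working in thirty-second notes: dotted sixteenth note = 3; sixteenth note = 2; eighth = 4; sixteenth note = 2; dotted sixteenth note = 3; dotted sixteenth = 3.
Adding: 3 + 2 + 4 + 2 + 3 + 3 = 17 thirty-second notes.

17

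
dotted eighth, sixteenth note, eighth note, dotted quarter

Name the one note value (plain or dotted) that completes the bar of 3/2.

dotted half note

The bar of 3/2 = 24 sixteenth notes.
Express everything in sixteenth notes: dotted eighth = 3; sixteenth note = 1; eighth note = 2; dotted quarter = 6.
Total: 3 + 1 + 2 + 6 = 12.
Remaining: 24 − 12 = 12 sixteenth notes, which is a dotted half note.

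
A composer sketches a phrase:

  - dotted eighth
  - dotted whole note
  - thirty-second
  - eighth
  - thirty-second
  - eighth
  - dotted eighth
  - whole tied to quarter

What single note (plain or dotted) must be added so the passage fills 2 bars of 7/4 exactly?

sixteenth note

2 bars of 7/4 = 112 thirty-second notes.
Working in thirty-second notes: dotted eighth = 6; dotted whole note = 48; thirty-second = 1; eighth = 4; thirty-second = 1; eighth = 4; dotted eighth = 6; whole tied to quarter (whole + quarter) = 40.
Sum: 6 + 48 + 1 + 4 + 1 + 4 + 6 + 40 = 110.
Remaining: 112 − 110 = 2 thirty-second notes, which is a sixteenth note.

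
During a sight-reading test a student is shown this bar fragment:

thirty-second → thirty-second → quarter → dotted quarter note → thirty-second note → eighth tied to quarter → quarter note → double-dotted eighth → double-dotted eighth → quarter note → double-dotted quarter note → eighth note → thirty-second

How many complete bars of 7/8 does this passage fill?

One bar of 7/8 = 28 thirty-second notes.
Working in thirty-second notes: thirty-second = 1; thirty-second = 1; quarter = 8; dotted quarter note = 12; thirty-second note = 1; eighth tied to quarter (eighth + quarter) = 12; quarter note = 8; double-dotted eighth = 7; double-dotted eighth = 7; quarter note = 8; double-dotted quarter note = 14; eighth note = 4; thirty-second = 1.
Sum: 1 + 1 + 8 + 12 + 1 + 12 + 8 + 7 + 7 + 8 + 14 + 4 + 1 = 84.
84 ÷ 28 = 3 complete bars with 0 left over.

3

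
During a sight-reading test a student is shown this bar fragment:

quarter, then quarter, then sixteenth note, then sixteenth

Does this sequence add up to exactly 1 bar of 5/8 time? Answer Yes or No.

Yes

One bar of 5/8 = 10 sixteenth notes.
Convert each value to sixteenth notes: quarter = 4; quarter = 4; sixteenth note = 1; sixteenth = 1.
Total: 4 + 4 + 1 + 1 = 10.
10 equals 10, so the answer is Yes.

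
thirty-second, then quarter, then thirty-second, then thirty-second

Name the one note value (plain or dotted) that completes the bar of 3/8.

The bar of 3/8 = 12 thirty-second notes.
Convert each value to thirty-second notes: thirty-second = 1; quarter = 8; thirty-second = 1; thirty-second = 1.
Altogether 1 + 8 + 1 + 1 = 11.
Remaining: 12 − 11 = 1 thirty-second note, which is a thirty-second note.

thirty-second note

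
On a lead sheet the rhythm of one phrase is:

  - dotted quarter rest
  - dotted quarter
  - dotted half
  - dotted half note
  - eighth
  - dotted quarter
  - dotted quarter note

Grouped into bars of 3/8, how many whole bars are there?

One bar of 3/8 = 3 eighth notes.
Express everything in eighth notes: dotted quarter rest = 3; dotted quarter = 3; dotted half = 6; dotted half note = 6; eighth = 1; dotted quarter = 3; dotted quarter note = 3.
Adding: 3 + 3 + 6 + 6 + 1 + 3 + 3 = 25.
25 ÷ 3 = 8 complete bars with 1 left over.

8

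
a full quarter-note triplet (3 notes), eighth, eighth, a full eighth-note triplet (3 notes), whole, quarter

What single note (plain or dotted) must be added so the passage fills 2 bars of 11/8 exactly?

half note

2 bars of 11/8 = 22 eighth notes.
Each duration in eighth notes: a full quarter-note triplet (3 notes) (three triplet quarters span one half) = 4; eighth = 1; eighth = 1; a full eighth-note triplet (3 notes) (three triplet eighths span one quarter) = 2; whole = 8; quarter = 2.
Adding: 4 + 1 + 1 + 2 + 8 + 2 = 18.
Remaining: 22 − 18 = 4 eighth notes, which is a half note.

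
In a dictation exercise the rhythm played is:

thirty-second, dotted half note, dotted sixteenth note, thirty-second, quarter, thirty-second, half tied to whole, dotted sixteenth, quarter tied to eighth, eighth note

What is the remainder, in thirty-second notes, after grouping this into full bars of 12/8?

9

One bar of 12/8 = 48 thirty-second notes.
Working in thirty-second notes: thirty-second = 1; dotted half note = 24; dotted sixteenth note = 3; thirty-second = 1; quarter = 8; thirty-second = 1; half tied to whole (half + whole) = 48; dotted sixteenth = 3; quarter tied to eighth (quarter + eighth) = 12; eighth note = 4.
Adding: 1 + 24 + 3 + 1 + 8 + 1 + 48 + 3 + 12 + 4 = 105.
105 ÷ 48 = 2 complete bars with 9 thirty-second notes remaining.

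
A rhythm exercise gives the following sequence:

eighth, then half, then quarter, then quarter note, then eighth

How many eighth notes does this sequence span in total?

Each duration in eighth notes: eighth = 1; half = 4; quarter = 2; quarter note = 2; eighth = 1.
Altogether 1 + 4 + 2 + 2 + 1 = 10 eighth notes.

10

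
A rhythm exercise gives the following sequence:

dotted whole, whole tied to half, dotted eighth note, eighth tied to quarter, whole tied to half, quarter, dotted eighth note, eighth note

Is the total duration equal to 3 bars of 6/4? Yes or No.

One bar of 6/4 = 24 sixteenth notes, so 3 bars = 72.
Convert each value to sixteenth notes: dotted whole = 24; whole tied to half (whole + half) = 24; dotted eighth note = 3; eighth tied to quarter (eighth + quarter) = 6; whole tied to half (whole + half) = 24; quarter = 4; dotted eighth note = 3; eighth note = 2.
Total: 24 + 24 + 3 + 6 + 24 + 4 + 3 + 2 = 90.
90 exceeds 72, so the answer is No.

No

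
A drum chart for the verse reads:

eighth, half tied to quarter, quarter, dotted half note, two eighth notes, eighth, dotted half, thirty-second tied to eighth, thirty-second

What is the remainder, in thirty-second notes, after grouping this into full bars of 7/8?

One bar of 7/8 = 28 thirty-second notes.
Convert each value to thirty-second notes: eighth = 4; half tied to quarter (half + quarter) = 24; quarter = 8; dotted half note = 24; eighth note = 4; eighth note = 4; eighth = 4; dotted half = 24; thirty-second tied to eighth (thirty-second + eighth) = 5; thirty-second = 1.
Sum: 4 + 24 + 8 + 24 + 4 + 4 + 4 + 24 + 5 + 1 = 102.
102 ÷ 28 = 3 complete bars with 18 thirty-second notes remaining.

18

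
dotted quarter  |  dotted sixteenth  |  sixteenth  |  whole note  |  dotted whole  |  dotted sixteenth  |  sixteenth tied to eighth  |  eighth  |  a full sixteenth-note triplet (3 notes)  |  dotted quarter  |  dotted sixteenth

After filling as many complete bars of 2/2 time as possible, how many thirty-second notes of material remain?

1

One bar of 2/2 = 32 thirty-second notes.
Convert each value to thirty-second notes: dotted quarter = 12; dotted sixteenth = 3; sixteenth = 2; whole note = 32; dotted whole = 48; dotted sixteenth = 3; sixteenth tied to eighth (sixteenth + eighth) = 6; eighth = 4; a full sixteenth-note triplet (3 notes) (three triplet sixteenths span one eighth) = 4; dotted quarter = 12; dotted sixteenth = 3.
Altogether 12 + 3 + 2 + 32 + 48 + 3 + 6 + 4 + 4 + 12 + 3 = 129.
129 ÷ 32 = 4 complete bars with 1 thirty-second note remaining.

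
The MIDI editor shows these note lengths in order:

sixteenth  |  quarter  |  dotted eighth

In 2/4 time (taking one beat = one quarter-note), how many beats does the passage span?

One quarter-note beat = 4 sixteenth notes.
In sixteenth notes: sixteenth = 1; quarter = 4; dotted eighth = 3.
Total: 1 + 4 + 3 = 8.
8 ÷ 4 = 2 beats.

2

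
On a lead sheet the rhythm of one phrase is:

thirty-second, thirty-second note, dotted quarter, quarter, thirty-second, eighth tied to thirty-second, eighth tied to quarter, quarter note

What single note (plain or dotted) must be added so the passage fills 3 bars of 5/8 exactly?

3 bars of 5/8 = 60 thirty-second notes.
Convert each value to thirty-second notes: thirty-second = 1; thirty-second note = 1; dotted quarter = 12; quarter = 8; thirty-second = 1; eighth tied to thirty-second (eighth + thirty-second) = 5; eighth tied to quarter (eighth + quarter) = 12; quarter note = 8.
Sum: 1 + 1 + 12 + 8 + 1 + 5 + 12 + 8 = 48.
Remaining: 60 − 48 = 12 thirty-second notes, which is a dotted quarter note.

dotted quarter note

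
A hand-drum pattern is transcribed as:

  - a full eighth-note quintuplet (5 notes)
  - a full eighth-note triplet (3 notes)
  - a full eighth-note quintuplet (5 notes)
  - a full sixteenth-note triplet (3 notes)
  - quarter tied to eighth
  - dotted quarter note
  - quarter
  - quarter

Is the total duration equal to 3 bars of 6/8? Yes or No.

No

One bar of 6/8 = 6 eighth notes, so 3 bars = 18.
Each duration in eighth notes: a full eighth-note quintuplet (5 notes) (five quintuplet eighths span one half) = 4; a full eighth-note triplet (3 notes) (three triplet eighths span one quarter) = 2; a full eighth-note quintuplet (5 notes) (five quintuplet eighths span one half) = 4; a full sixteenth-note triplet (3 notes) (three triplet sixteenths span one eighth) = 1; quarter tied to eighth (quarter + eighth) = 3; dotted quarter note = 3; quarter = 2; quarter = 2.
Total: 4 + 2 + 4 + 1 + 3 + 3 + 2 + 2 = 21.
21 exceeds 18, so the answer is No.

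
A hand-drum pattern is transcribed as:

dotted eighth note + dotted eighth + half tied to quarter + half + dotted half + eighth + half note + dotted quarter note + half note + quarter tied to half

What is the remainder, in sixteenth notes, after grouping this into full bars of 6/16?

2

One bar of 6/16 = 6 sixteenth notes.
Each duration in sixteenth notes: dotted eighth note = 3; dotted eighth = 3; half tied to quarter (half + quarter) = 12; half = 8; dotted half = 12; eighth = 2; half note = 8; dotted quarter note = 6; half note = 8; quarter tied to half (quarter + half) = 12.
Sum: 3 + 3 + 12 + 8 + 12 + 2 + 8 + 6 + 8 + 12 = 74.
74 ÷ 6 = 12 complete bars with 2 sixteenth notes remaining.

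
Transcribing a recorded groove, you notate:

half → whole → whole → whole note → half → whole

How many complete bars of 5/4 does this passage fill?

One bar of 5/4 = 5 quarter notes.
Convert each value to quarter notes: half = 2; whole = 4; whole = 4; whole note = 4; half = 2; whole = 4.
Sum: 2 + 4 + 4 + 4 + 2 + 4 = 20.
20 ÷ 5 = 4 complete bars with 0 left over.

4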